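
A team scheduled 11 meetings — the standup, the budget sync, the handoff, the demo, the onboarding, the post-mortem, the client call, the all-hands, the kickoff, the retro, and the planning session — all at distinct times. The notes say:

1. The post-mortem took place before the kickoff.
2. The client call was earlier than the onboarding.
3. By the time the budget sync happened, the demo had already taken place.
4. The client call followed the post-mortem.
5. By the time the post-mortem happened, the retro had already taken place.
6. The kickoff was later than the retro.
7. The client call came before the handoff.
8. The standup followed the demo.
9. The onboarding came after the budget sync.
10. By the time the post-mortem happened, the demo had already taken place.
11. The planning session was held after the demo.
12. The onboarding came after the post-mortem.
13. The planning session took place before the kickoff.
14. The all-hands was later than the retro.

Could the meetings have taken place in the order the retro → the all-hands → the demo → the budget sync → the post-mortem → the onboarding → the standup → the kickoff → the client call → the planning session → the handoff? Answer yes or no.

The constraints require the client call before the onboarding, but in the proposed sequence the onboarding appears ahead of the client call. That one violation is enough.

no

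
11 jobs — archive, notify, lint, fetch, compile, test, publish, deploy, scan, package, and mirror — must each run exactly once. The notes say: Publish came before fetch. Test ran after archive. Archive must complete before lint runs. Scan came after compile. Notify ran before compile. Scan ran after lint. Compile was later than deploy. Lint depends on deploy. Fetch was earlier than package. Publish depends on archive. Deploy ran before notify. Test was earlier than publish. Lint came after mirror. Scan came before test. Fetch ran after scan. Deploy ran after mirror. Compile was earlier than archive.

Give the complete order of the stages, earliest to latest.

The constraints fix every adjacent pair, so only one ordering works:
mirror → deploy → notify → compile → archive → lint → scan → test → publish → fetch → package.

mirror, deploy, notify, compile, archive, lint, scan, test, publish, fetch, package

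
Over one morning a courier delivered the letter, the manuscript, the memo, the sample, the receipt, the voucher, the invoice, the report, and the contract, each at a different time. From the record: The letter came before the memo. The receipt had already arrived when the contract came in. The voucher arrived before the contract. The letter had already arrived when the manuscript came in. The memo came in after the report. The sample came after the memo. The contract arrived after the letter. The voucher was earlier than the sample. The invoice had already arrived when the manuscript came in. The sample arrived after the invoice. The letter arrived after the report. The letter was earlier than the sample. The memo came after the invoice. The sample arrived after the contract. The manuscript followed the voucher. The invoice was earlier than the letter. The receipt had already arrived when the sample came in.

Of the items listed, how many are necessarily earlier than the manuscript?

Directly stated before the manuscript: the invoice, the letter, and the voucher.
The report reaches the manuscript via the report → the letter → the manuscript.
No chain forces the receipt (or any of the others) ahead of the manuscript.
That's the invoice, the letter, the report, and the voucher — 4 in all.

4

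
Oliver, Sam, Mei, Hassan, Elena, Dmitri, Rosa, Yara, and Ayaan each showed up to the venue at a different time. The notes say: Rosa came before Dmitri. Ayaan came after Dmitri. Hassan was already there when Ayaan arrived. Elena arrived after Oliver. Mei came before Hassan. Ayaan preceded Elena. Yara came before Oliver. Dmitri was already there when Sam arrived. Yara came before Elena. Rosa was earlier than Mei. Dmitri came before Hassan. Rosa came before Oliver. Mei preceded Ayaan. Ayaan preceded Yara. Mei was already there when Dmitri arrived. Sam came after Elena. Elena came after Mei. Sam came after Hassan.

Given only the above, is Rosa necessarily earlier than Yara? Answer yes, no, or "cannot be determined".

yes

Chain the constraints: Rosa → Mei → Ayaan → Yara. Each link is directly stated, so Rosa comes before Yara.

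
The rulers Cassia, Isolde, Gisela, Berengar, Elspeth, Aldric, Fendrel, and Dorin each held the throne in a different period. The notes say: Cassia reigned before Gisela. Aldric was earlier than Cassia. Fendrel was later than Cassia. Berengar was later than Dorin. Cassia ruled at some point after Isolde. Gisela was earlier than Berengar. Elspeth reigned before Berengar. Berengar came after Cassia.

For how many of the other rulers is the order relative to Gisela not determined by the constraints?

3

Forced before Gisela: Aldric, Cassia, and Isolde; forced after Gisela: Berengar.
That leaves Dorin, Elspeth, and Fendrel with no forced order relative to Gisela — 3.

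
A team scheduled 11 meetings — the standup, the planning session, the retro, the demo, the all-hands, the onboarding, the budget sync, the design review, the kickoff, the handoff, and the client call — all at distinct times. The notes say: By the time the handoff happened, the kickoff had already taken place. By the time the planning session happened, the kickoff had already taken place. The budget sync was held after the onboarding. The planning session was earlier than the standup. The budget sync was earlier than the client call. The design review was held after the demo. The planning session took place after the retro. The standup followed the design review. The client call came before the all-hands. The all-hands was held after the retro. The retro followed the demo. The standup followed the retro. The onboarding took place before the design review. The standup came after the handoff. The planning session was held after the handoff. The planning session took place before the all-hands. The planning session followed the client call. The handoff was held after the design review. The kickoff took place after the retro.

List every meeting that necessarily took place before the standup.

Directly stated before the standup: the design review, the handoff, the planning session, and the retro.
The budget sync reaches the standup via the budget sync → the client call → the planning session → the standup.
The client call reaches the standup via the client call → the planning session → the standup.
The demo reaches the standup via the demo → the retro → the standup.
Likewise the kickoff and the onboarding each reach the standup by chaining the stated constraints.
No chain forces the all-hands ahead of the standup.

the budget sync, the client call, the demo, the design review, the handoff, the kickoff, the onboarding, the planning session, the retro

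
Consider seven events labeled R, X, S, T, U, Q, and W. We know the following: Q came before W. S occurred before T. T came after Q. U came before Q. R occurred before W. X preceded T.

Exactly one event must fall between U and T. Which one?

Tracing the constraints gives U → Q → T, so Q sits after U and before T.
No other event is forced both after U and before T.

Q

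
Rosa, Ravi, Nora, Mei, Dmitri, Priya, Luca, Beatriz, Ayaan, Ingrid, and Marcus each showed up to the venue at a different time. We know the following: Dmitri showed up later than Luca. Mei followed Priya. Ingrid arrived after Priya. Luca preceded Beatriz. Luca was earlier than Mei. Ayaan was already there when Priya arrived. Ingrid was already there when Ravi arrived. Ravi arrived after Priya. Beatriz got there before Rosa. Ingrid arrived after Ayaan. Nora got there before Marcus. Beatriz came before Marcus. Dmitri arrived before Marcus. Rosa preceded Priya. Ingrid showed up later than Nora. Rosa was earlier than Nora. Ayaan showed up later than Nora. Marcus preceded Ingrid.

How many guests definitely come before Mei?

Directly stated before Mei: Luca and Priya.
Ayaan reaches Mei via Ayaan → Priya → Mei.
Beatriz reaches Mei via Beatriz → Rosa → Priya → Mei.
Nora reaches Mei via Nora → Ayaan → Priya → Mei.
Likewise Rosa reaches Mei by chaining the stated constraints.
No chain forces Ingrid (or any of the others) ahead of Mei.
That's Ayaan, Beatriz, Luca, Nora, Priya, and Rosa — 6 in all.

6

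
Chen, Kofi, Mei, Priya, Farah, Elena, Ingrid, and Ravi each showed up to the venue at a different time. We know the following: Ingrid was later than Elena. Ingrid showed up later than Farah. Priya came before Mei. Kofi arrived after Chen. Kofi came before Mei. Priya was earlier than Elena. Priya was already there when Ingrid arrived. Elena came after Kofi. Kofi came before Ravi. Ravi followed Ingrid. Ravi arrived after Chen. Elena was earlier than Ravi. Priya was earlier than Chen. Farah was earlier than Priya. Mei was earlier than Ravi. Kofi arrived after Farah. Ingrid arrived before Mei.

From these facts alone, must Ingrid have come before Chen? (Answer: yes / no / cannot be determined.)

Tracing the constraints gives Chen → Kofi → Elena → Ingrid, so Chen must come before Ingrid.
That means Ingrid cannot be before Chen.

no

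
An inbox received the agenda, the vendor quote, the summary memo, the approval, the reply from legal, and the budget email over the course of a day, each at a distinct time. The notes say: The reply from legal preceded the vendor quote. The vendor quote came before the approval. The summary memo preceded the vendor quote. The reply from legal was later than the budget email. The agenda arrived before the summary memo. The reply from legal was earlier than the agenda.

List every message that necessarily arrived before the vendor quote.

Directly stated before the vendor quote: the reply from legal and the summary memo.
The agenda reaches the vendor quote via the agenda → the summary memo → the vendor quote.
The budget email reaches the vendor quote via the budget email → the reply from legal → the vendor quote.

the agenda, the budget email, the reply from legal, the summary memo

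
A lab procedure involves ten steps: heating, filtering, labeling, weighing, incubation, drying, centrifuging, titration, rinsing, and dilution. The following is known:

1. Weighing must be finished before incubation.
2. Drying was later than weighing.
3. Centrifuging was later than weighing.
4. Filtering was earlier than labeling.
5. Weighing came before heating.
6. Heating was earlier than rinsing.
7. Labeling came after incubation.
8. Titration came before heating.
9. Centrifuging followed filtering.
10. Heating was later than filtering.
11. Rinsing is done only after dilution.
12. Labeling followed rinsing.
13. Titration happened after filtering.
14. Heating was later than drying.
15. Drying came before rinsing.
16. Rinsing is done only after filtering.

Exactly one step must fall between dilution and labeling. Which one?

Tracing the constraints gives dilution → rinsing → labeling, so rinsing sits after dilution and before labeling.
No other step is forced both after dilution and before labeling.

rinsing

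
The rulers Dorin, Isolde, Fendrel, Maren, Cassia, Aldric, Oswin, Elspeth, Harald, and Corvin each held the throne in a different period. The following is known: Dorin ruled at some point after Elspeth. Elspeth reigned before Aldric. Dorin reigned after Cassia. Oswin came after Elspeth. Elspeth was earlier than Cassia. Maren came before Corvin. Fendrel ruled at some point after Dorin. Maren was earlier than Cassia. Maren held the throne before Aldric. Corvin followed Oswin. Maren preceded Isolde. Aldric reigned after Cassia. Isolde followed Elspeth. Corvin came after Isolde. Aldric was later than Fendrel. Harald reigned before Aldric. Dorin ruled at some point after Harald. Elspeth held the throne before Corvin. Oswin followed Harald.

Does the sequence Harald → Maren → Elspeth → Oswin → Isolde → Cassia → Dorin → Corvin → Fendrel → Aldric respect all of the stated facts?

yes

Check each stated constraint against the proposed order — e.g. Maren is ahead of Aldric; Harald is ahead of Aldric. Every pair is in the required order; nothing is violated.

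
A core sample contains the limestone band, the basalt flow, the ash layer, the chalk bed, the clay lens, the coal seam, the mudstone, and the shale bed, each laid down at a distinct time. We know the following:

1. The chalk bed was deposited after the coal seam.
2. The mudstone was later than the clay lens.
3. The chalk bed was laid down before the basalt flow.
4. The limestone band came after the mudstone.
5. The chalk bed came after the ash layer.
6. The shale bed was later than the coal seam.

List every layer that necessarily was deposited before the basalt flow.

the ash layer, the chalk bed, the coal seam

Directly stated before the basalt flow: the chalk bed.
The ash layer reaches the basalt flow via the ash layer → the chalk bed → the basalt flow.
The coal seam reaches the basalt flow via the coal seam → the chalk bed → the basalt flow.
No chain forces the limestone band (or any of the others) ahead of the basalt flow.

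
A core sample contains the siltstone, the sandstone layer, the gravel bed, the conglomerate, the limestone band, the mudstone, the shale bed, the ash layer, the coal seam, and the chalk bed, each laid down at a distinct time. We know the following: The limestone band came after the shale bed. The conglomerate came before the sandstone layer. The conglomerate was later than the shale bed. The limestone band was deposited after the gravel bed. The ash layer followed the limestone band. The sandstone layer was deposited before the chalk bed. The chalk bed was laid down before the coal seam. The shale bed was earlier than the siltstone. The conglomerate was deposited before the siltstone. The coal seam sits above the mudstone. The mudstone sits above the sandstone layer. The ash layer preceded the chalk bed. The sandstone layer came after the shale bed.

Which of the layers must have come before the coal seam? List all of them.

Directly stated before the coal seam: the chalk bed and the mudstone.
The ash layer reaches the coal seam via the ash layer → the chalk bed → the coal seam.
The conglomerate reaches the coal seam via the conglomerate → the sandstone layer → the mudstone → the coal seam.
The gravel bed reaches the coal seam via the gravel bed → the limestone band → the ash layer → the chalk bed → the coal seam.
Likewise the limestone band, the sandstone layer, and the shale bed each reach the coal seam by chaining the stated constraints.

the ash layer, the chalk bed, the conglomerate, the gravel bed, the limestone band, the mudstone, the sandstone layer, the shale bed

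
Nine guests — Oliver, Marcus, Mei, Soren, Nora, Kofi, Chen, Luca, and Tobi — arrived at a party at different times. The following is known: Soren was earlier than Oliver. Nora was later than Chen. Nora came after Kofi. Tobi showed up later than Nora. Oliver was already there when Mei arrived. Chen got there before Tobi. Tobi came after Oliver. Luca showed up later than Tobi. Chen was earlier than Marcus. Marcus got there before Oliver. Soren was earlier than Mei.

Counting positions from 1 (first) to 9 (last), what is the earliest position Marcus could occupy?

Chen must come before Marcus — 1 forced predecessor.
Nothing else is forced ahead of Marcus, so their earliest slot is position 1 + 1 = 2.

2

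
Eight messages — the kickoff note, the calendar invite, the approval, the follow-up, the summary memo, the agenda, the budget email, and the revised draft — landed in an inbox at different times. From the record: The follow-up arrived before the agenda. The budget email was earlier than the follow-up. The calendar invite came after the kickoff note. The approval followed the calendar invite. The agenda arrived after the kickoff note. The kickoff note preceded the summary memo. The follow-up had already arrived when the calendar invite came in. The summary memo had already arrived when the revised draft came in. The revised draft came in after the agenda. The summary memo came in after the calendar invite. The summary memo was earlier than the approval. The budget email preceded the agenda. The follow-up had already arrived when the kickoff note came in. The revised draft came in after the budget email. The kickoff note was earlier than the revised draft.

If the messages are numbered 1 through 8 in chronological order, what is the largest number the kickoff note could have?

3

The kickoff note must come before the agenda, the approval, the calendar invite, the revised draft, and the summary memo — 5 messages forced after it.
Everything else can be placed before the kickoff note in some valid order, so the kickoff note can sit as late as position 8 − 5 = 3.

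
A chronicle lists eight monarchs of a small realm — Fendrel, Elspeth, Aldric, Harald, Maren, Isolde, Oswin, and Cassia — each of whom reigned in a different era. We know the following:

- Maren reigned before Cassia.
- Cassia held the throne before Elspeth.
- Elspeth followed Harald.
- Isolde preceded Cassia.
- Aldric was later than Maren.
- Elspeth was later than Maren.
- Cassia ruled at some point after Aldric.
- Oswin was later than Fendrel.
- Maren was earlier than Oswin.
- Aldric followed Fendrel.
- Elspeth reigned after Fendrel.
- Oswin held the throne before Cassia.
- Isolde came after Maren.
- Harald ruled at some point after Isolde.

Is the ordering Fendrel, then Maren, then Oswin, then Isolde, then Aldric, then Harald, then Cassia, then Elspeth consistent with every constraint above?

Check each stated constraint against the proposed order — e.g. Maren is ahead of Elspeth; Fendrel is ahead of Elspeth. Every pair is in the required order; nothing is violated.

yes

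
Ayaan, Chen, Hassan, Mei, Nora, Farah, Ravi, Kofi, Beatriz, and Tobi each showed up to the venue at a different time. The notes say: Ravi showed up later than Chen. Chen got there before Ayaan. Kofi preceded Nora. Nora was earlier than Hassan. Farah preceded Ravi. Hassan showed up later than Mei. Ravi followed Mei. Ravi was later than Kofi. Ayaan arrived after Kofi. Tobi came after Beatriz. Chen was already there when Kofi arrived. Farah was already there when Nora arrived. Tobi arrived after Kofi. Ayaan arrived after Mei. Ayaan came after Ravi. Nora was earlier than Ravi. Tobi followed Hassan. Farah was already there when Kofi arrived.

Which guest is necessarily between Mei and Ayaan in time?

Ravi

Tracing the constraints gives Mei → Ravi → Ayaan, so Ravi sits after Mei and before Ayaan.
No other guest is forced both after Mei and before Ayaan.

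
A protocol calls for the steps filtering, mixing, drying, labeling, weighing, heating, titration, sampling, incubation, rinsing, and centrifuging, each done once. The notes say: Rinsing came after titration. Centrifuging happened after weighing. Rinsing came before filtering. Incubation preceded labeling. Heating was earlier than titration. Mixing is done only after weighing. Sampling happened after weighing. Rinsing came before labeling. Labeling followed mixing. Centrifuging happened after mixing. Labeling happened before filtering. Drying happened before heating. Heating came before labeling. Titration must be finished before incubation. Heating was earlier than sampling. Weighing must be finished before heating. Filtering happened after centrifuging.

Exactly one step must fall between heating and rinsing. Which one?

titration

Tracing the constraints gives heating → titration → rinsing, so titration sits after heating and before rinsing.
No other step is forced both after heating and before rinsing.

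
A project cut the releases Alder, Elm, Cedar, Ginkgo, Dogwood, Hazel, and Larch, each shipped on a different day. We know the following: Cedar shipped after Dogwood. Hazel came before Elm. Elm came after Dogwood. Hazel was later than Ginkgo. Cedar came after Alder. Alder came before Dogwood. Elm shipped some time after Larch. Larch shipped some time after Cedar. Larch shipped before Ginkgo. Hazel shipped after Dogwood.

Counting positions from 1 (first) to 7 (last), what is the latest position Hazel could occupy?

6

Hazel must come before Elm — 1 release forced after it.
Everything else can be placed before Hazel in some valid order, so Hazel can sit as late as position 7 − 1 = 6.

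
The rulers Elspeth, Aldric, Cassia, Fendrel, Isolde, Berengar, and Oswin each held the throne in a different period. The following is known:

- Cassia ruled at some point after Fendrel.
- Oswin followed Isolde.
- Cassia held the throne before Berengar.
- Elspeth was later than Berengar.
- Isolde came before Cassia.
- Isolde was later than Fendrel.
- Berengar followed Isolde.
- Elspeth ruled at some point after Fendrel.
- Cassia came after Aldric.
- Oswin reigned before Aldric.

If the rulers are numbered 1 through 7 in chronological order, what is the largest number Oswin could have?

Oswin must come before Aldric, Berengar, Cassia, and Elspeth — 4 rulers forced after them.
Everything else can be placed before Oswin in some valid order, so Oswin can sit as late as position 7 − 4 = 3.

3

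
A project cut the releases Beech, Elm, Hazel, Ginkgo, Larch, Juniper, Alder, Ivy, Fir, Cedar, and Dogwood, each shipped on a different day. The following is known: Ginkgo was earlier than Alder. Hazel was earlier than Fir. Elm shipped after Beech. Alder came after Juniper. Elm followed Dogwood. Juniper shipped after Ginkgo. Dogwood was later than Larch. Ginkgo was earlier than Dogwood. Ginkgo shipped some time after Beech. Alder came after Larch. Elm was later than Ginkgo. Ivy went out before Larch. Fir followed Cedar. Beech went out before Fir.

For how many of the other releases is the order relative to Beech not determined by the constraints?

4

Forced after Beech: Alder, Dogwood, Elm, Fir, Ginkgo, and Juniper.
That leaves Cedar, Hazel, Ivy, and Larch with no forced order relative to Beech — 4.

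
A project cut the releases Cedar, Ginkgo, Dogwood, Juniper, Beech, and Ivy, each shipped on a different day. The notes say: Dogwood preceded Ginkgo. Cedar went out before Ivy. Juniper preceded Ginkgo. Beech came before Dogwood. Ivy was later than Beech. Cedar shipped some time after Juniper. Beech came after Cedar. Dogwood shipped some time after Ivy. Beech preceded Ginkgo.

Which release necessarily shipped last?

Ginkgo

Every other release has a chain of constraints placing it before Ginkgo, so Ginkgo is last.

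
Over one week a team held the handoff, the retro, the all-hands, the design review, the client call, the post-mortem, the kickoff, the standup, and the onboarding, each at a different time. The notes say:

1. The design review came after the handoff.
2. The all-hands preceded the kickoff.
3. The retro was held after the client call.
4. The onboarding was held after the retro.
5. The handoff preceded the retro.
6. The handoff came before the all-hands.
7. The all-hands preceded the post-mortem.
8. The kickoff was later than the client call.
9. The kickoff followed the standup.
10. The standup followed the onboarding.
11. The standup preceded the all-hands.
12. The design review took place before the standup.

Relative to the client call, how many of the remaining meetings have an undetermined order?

Forced after the client call: the all-hands, the kickoff, the onboarding, the post-mortem, the retro, and the standup.
That leaves the design review and the handoff with no forced order relative to the client call — 2.

2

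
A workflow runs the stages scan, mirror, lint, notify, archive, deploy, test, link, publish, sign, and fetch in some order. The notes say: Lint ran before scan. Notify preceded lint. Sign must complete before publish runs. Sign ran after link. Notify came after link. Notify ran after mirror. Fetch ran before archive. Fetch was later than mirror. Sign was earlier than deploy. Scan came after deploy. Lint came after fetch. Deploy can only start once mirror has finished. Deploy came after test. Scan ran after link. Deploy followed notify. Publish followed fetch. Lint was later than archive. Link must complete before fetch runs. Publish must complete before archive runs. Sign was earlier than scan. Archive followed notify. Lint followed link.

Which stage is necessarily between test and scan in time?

Tracing the constraints gives test → deploy → scan, so deploy sits after test and before scan.
No other stage is forced both after test and before scan.

deploy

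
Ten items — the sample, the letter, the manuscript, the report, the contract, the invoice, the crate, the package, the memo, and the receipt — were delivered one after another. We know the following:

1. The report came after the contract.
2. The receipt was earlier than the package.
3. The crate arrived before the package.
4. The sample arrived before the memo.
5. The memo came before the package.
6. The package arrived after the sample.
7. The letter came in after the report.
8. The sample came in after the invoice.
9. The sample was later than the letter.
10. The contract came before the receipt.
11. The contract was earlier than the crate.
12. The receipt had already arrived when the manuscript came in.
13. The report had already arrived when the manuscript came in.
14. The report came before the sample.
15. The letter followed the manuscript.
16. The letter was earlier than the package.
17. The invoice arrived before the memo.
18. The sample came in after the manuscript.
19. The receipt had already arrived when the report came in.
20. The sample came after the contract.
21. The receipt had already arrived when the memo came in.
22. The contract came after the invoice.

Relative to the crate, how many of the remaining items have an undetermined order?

6

Forced before the crate: the contract and the invoice; forced after the crate: the package.
That leaves the letter, the manuscript, the memo, the receipt, the report, and the sample with no forced order relative to the crate — 6.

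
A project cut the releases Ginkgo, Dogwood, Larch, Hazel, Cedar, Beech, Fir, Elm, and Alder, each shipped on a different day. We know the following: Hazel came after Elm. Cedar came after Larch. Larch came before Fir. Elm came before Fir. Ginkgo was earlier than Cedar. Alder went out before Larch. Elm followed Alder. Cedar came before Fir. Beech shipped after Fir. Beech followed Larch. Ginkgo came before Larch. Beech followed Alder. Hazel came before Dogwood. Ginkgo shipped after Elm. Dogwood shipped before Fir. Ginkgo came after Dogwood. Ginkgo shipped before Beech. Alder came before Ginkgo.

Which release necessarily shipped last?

Every other release has a chain of constraints placing it before Beech, so Beech is last.

Beech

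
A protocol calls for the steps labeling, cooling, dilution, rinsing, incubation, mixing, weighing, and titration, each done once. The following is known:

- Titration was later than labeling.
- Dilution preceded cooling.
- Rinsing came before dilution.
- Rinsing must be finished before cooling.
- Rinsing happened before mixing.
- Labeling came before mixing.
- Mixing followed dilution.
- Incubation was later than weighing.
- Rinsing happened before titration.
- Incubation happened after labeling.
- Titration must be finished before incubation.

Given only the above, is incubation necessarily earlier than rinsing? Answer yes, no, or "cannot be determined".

Tracing the constraints gives rinsing → titration → incubation, so rinsing must come before incubation.
That means incubation cannot be before rinsing.

no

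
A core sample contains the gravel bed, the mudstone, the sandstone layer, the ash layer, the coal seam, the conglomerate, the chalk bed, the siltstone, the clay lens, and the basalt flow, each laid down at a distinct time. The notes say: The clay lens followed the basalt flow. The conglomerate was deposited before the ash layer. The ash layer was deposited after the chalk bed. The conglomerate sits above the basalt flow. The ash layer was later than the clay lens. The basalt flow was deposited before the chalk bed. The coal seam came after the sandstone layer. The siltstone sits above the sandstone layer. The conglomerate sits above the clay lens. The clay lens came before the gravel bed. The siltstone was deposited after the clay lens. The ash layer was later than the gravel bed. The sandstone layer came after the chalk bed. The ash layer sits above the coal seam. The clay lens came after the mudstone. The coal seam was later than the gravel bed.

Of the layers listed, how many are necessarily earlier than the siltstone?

5

Directly stated before the siltstone: the clay lens and the sandstone layer.
The basalt flow reaches the siltstone via the basalt flow → the clay lens → the siltstone.
The chalk bed reaches the siltstone via the chalk bed → the sandstone layer → the siltstone.
The mudstone reaches the siltstone via the mudstone → the clay lens → the siltstone.
That's the basalt flow, the chalk bed, the clay lens, the mudstone, and the sandstone layer — 5 in all.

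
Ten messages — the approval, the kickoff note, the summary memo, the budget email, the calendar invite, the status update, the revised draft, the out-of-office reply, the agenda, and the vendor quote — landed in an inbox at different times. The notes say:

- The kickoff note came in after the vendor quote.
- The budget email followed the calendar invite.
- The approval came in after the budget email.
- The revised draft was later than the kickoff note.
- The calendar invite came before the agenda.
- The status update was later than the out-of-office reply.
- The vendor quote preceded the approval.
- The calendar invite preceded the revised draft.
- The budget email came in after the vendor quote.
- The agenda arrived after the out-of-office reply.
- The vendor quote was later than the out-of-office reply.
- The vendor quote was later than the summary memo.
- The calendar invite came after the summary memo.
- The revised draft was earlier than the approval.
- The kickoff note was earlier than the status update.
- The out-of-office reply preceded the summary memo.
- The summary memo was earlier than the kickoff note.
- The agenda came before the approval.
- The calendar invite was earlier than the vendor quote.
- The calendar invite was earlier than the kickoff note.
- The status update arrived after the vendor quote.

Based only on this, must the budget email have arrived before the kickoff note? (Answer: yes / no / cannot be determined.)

cannot be determined

No chain of stated constraints runs from the budget email to the kickoff note, and none runs from the kickoff note to the budget email either.
So the relative order of the budget email and the kickoff note is not fixed by the given facts.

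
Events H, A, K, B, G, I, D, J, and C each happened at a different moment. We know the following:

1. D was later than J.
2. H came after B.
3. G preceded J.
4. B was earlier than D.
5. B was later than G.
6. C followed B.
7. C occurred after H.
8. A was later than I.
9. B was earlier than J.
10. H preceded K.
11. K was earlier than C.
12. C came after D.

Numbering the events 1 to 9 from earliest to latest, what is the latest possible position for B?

B must come before C, D, H, J, and K — 5 events forced after it.
Everything else can be placed before B in some valid order, so B can sit as late as position 9 − 5 = 4.

4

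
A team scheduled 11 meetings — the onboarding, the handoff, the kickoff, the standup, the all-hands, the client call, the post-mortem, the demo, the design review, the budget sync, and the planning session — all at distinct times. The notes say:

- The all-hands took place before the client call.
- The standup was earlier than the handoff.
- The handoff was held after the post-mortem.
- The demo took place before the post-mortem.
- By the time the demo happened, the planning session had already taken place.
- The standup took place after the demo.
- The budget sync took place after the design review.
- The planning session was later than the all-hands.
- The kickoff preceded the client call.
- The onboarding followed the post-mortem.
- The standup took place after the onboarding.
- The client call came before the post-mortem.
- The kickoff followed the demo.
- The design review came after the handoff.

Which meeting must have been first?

the all-hands

The all-hands has a chain of constraints placing it before every other meeting, so the all-hands must be first.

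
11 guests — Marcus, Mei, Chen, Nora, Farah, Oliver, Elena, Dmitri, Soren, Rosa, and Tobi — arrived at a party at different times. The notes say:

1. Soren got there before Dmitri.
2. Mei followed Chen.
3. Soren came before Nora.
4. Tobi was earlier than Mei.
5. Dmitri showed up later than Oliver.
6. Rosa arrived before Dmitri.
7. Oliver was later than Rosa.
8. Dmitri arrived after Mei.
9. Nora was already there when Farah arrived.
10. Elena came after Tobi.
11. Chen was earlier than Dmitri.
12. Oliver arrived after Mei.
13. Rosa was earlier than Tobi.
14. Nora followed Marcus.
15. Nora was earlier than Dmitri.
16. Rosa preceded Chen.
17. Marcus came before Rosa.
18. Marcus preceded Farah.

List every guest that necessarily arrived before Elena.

Directly stated before Elena: Tobi.
Marcus reaches Elena via Marcus → Rosa → Tobi → Elena.
Rosa reaches Elena via Rosa → Tobi → Elena.
No chain forces Farah (or any of the others) ahead of Elena.

Marcus, Rosa, Tobi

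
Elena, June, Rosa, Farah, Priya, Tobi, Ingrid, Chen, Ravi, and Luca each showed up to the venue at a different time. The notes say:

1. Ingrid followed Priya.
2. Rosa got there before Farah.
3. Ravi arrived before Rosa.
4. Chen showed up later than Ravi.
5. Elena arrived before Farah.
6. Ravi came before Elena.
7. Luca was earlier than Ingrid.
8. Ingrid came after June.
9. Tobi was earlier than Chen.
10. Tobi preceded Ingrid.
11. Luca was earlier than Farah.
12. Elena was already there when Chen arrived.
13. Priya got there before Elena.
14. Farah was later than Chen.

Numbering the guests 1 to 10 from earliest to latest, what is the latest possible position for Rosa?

Rosa must come before Farah — 1 guest forced after them.
Everything else can be placed before Rosa in some valid order, so Rosa can sit as late as position 10 − 1 = 9.

9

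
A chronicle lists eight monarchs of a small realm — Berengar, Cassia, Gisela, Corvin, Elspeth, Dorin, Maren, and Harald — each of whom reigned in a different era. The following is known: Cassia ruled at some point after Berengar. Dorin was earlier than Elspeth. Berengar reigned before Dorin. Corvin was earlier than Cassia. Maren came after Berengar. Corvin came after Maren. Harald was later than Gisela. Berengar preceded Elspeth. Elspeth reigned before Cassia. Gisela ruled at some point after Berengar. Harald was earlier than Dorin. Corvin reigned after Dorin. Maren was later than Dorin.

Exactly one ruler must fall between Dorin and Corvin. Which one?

Tracing the constraints gives Dorin → Maren → Corvin, so Maren sits after Dorin and before Corvin.
No other ruler is forced both after Dorin and before Corvin.

Maren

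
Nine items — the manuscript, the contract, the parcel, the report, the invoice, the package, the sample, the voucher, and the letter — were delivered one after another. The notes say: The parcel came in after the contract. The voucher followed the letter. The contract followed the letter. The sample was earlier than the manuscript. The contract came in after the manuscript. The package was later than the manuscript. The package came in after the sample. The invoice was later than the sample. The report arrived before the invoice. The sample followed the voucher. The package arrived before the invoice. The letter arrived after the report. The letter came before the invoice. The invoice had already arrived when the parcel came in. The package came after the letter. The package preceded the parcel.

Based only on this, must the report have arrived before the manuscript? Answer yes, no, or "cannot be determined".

yes

Chain the constraints: the report → the letter → the voucher → the sample → the manuscript. Each link is directly stated, so the report comes before the manuscript.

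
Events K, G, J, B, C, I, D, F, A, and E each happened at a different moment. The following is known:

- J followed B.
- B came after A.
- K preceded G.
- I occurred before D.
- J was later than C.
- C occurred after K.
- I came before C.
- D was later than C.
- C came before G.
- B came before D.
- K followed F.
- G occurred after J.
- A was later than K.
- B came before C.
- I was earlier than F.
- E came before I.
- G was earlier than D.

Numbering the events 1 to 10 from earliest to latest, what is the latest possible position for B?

6

B must come before C, D, G, and J — 4 events forced after it.
Everything else can be placed before B in some valid order, so B can sit as late as position 10 − 4 = 6.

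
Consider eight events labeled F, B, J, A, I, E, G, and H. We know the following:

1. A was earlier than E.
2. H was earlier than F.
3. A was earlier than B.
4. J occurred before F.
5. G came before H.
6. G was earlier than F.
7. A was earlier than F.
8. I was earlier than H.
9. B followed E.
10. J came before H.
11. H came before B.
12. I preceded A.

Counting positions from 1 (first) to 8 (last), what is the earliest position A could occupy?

I must come before A — 1 forced predecessor.
Nothing else is forced ahead of A, so its earliest slot is position 1 + 1 = 2.

2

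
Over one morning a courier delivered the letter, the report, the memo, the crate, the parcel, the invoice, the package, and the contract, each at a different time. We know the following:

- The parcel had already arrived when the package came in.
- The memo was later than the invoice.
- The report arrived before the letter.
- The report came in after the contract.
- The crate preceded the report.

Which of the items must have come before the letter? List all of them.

Directly stated before the letter: the report.
The contract reaches the letter via the contract → the report → the letter.
The crate reaches the letter via the crate → the report → the letter.
No chain forces the parcel (or any of the others) ahead of the letter.

the contract, the crate, the report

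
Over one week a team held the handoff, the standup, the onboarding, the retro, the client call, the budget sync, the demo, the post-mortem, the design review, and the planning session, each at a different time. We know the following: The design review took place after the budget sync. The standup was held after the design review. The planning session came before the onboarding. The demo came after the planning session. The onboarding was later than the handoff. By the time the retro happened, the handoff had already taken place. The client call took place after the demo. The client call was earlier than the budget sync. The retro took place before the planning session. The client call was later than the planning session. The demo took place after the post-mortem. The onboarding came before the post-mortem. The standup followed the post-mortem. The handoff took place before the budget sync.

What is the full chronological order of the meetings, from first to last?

the handoff, the retro, the planning session, the onboarding, the post-mortem, the demo, the client call, the budget sync, the design review, the standup

The constraints fix every adjacent pair, so only one ordering works:
the handoff → the retro → the planning session → the onboarding → the post-mortem → the demo → the client call → the budget sync → the design review → the standup.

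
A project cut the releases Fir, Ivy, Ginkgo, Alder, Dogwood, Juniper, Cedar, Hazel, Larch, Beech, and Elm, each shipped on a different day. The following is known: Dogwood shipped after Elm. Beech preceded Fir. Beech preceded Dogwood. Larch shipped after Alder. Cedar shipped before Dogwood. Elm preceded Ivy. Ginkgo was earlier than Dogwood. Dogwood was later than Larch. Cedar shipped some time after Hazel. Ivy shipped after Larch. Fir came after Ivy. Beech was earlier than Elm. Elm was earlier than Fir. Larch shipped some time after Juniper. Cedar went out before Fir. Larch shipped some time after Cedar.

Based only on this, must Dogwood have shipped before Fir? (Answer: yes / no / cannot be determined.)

cannot be determined

No chain of stated constraints runs from Dogwood to Fir, and none runs from Fir to Dogwood either.
So the relative order of Dogwood and Fir is not fixed by the given facts.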